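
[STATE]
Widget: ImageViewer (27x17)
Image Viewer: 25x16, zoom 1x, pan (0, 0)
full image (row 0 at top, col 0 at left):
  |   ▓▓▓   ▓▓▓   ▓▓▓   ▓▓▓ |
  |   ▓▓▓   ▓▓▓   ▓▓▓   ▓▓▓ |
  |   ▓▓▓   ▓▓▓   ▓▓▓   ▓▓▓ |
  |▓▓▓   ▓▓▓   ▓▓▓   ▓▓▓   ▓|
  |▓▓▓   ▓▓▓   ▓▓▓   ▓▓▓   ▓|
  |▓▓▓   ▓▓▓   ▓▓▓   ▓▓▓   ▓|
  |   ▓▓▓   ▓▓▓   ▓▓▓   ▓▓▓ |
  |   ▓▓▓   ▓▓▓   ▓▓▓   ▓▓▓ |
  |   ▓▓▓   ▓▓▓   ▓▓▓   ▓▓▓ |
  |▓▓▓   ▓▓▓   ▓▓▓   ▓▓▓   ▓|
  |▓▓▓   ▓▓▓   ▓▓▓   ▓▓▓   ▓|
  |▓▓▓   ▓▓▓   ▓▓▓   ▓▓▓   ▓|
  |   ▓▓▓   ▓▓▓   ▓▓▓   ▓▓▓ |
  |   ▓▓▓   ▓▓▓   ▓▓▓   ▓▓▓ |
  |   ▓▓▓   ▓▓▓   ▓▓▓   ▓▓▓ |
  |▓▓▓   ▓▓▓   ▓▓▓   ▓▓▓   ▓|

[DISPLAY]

   ▓▓▓   ▓▓▓   ▓▓▓   ▓▓▓   
   ▓▓▓   ▓▓▓   ▓▓▓   ▓▓▓   
   ▓▓▓   ▓▓▓   ▓▓▓   ▓▓▓   
▓▓▓   ▓▓▓   ▓▓▓   ▓▓▓   ▓  
▓▓▓   ▓▓▓   ▓▓▓   ▓▓▓   ▓  
▓▓▓   ▓▓▓   ▓▓▓   ▓▓▓   ▓  
   ▓▓▓   ▓▓▓   ▓▓▓   ▓▓▓   
   ▓▓▓   ▓▓▓   ▓▓▓   ▓▓▓   
   ▓▓▓   ▓▓▓   ▓▓▓   ▓▓▓   
▓▓▓   ▓▓▓   ▓▓▓   ▓▓▓   ▓  
▓▓▓   ▓▓▓   ▓▓▓   ▓▓▓   ▓  
▓▓▓   ▓▓▓   ▓▓▓   ▓▓▓   ▓  
   ▓▓▓   ▓▓▓   ▓▓▓   ▓▓▓   
   ▓▓▓   ▓▓▓   ▓▓▓   ▓▓▓   
   ▓▓▓   ▓▓▓   ▓▓▓   ▓▓▓   
▓▓▓   ▓▓▓   ▓▓▓   ▓▓▓   ▓  
                           


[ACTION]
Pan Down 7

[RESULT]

   ▓▓▓   ▓▓▓   ▓▓▓   ▓▓▓   
   ▓▓▓   ▓▓▓   ▓▓▓   ▓▓▓   
▓▓▓   ▓▓▓   ▓▓▓   ▓▓▓   ▓  
▓▓▓   ▓▓▓   ▓▓▓   ▓▓▓   ▓  
▓▓▓   ▓▓▓   ▓▓▓   ▓▓▓   ▓  
   ▓▓▓   ▓▓▓   ▓▓▓   ▓▓▓   
   ▓▓▓   ▓▓▓   ▓▓▓   ▓▓▓   
   ▓▓▓   ▓▓▓   ▓▓▓   ▓▓▓   
▓▓▓   ▓▓▓   ▓▓▓   ▓▓▓   ▓  
                           
                           
                           
                           
                           
                           
                           
                           


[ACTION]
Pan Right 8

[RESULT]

 ▓▓▓   ▓▓▓   ▓▓▓           
 ▓▓▓   ▓▓▓   ▓▓▓           
▓   ▓▓▓   ▓▓▓   ▓          
▓   ▓▓▓   ▓▓▓   ▓          
▓   ▓▓▓   ▓▓▓   ▓          
 ▓▓▓   ▓▓▓   ▓▓▓           
 ▓▓▓   ▓▓▓   ▓▓▓           
 ▓▓▓   ▓▓▓   ▓▓▓           
▓   ▓▓▓   ▓▓▓   ▓          
                           
                           
                           
                           
                           
                           
                           
                           


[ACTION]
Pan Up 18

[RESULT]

 ▓▓▓   ▓▓▓   ▓▓▓           
 ▓▓▓   ▓▓▓   ▓▓▓           
 ▓▓▓   ▓▓▓   ▓▓▓           
▓   ▓▓▓   ▓▓▓   ▓          
▓   ▓▓▓   ▓▓▓   ▓          
▓   ▓▓▓   ▓▓▓   ▓          
 ▓▓▓   ▓▓▓   ▓▓▓           
 ▓▓▓   ▓▓▓   ▓▓▓           
 ▓▓▓   ▓▓▓   ▓▓▓           
▓   ▓▓▓   ▓▓▓   ▓          
▓   ▓▓▓   ▓▓▓   ▓          
▓   ▓▓▓   ▓▓▓   ▓          
 ▓▓▓   ▓▓▓   ▓▓▓           
 ▓▓▓   ▓▓▓   ▓▓▓           
 ▓▓▓   ▓▓▓   ▓▓▓           
▓   ▓▓▓   ▓▓▓   ▓          
                           


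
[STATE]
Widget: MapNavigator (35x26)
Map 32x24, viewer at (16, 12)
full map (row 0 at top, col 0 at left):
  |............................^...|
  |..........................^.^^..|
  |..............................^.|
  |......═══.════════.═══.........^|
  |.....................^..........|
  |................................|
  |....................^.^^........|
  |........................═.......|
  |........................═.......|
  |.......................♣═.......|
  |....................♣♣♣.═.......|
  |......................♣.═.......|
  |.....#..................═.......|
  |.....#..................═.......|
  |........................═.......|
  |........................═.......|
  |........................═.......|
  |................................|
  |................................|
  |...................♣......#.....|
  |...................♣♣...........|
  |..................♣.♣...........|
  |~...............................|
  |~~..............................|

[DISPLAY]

                                   
 ............................^...  
 ..........................^.^^..  
 ..............................^.  
 ......═══.════════.═══.........^  
 .....................^..........  
 ................................  
 ....................^.^^........  
 ........................═.......  
 ........................═.......  
 .......................♣═.......  
 ....................♣♣♣.═.......  
 ......................♣.═.......  
 .....#..........@.......═.......  
 .....#..................═.......  
 ........................═.......  
 ........................═.......  
 ........................═.......  
 ................................  
 ................................  
 ...................♣......#.....  
 ...................♣♣...........  
 ..................♣.♣...........  
 ~...............................  
 ~~..............................  
                                   


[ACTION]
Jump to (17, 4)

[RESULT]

                                   
                                   
                                   
                                   
                                   
                                   
                                   
                                   
                                   
............................^...   
..........................^.^^..   
..............................^.   
......═══.════════.═══.........^   
.................@...^..........   
................................   
....................^.^^........   
........................═.......   
........................═.......   
.......................♣═.......   
....................♣♣♣.═.......   
......................♣.═.......   
.....#..................═.......   
.....#..................═.......   
........................═.......   
........................═.......   
........................═.......   


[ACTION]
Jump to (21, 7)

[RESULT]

                                   
                                   
                                   
                                   
                                   
                                   
........................^...       
......................^.^^..       
..........................^.       
..═══.════════.═══.........^       
.................^..........       
............................       
................^.^^........       
.................@..═.......       
....................═.......       
...................♣═.......       
................♣♣♣.═.......       
..................♣.═.......       
.#..................═.......       
.#..................═.......       
....................═.......       
....................═.......       
....................═.......       
............................       
............................       
...............♣......#.....       


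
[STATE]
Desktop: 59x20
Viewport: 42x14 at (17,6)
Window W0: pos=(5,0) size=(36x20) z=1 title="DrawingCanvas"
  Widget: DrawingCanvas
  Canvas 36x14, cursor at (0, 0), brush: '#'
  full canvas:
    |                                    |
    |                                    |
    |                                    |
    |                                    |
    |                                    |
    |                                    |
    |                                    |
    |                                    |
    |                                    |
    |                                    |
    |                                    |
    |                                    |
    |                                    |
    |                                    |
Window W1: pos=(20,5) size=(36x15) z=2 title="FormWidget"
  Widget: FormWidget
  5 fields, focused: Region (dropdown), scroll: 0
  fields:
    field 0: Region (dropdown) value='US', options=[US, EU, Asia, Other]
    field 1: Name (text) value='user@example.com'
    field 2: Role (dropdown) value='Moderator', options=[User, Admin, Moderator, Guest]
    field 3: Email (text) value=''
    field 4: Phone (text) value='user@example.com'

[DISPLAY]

   ┃ FormWidget                       ┃   
   ┠──────────────────────────────────┨   
   ┃> Region:     [US               ▼]┃   
   ┃  Name:       [user@example.com  ]┃   
   ┃  Role:       [Moderator        ▼]┃   
   ┃  Email:      [                  ]┃   
   ┃  Phone:      [user@example.com  ]┃   
   ┃                                  ┃   
   ┃                                  ┃   
   ┃                                  ┃   
   ┃                                  ┃   
   ┃                                  ┃   
   ┃                                  ┃   
━━━┗━━━━━━━━━━━━━━━━━━━━━━━━━━━━━━━━━━┛   


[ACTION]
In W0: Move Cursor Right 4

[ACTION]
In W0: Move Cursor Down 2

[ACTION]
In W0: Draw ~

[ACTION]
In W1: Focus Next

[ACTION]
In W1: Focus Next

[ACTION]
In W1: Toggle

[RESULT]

   ┃ FormWidget                       ┃   
   ┠──────────────────────────────────┨   
   ┃  Region:     [US               ▼]┃   
   ┃  Name:       [user@example.com  ]┃   
   ┃> Role:       [Moderator        ▼]┃   
   ┃  Email:      [                  ]┃   
   ┃  Phone:      [user@example.com  ]┃   
   ┃                                  ┃   
   ┃                                  ┃   
   ┃                                  ┃   
   ┃                                  ┃   
   ┃                                  ┃   
   ┃                                  ┃   
━━━┗━━━━━━━━━━━━━━━━━━━━━━━━━━━━━━━━━━┛   


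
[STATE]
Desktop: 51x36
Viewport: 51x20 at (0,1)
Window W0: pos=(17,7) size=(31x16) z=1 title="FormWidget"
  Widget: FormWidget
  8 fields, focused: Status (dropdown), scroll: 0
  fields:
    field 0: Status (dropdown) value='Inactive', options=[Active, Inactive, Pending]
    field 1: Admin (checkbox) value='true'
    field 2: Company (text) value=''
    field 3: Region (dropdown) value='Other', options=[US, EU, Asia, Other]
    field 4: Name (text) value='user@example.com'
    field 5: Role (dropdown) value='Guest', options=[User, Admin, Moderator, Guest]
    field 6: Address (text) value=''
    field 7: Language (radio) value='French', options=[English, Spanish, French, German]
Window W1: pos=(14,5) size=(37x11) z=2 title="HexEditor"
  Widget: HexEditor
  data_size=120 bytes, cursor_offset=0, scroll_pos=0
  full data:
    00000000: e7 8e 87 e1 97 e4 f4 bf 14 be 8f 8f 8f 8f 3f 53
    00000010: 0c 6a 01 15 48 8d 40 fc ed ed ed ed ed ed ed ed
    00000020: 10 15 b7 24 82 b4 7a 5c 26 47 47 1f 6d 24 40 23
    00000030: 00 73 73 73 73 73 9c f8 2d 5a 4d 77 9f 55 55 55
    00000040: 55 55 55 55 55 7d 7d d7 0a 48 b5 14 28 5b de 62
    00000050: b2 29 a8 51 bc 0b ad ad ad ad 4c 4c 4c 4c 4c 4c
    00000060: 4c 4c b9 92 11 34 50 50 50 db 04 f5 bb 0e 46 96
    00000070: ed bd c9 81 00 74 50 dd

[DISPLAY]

                                                   
                                                   
                                                   
                                                   
              ┏━━━━━━━━━━━━━━━━━━━━━━━━━━━━━━━━━━━┓
              ┃ HexEditor                         ┃
              ┠───────────────────────────────────┨
              ┃00000000  E7 8e 87 e1 97 e4 f4 bf  ┃
              ┃00000010  0c 6a 01 15 48 8d 40 fc  ┃
              ┃00000020  10 15 b7 24 82 b4 7a 5c  ┃
              ┃00000030  00 73 73 73 73 73 9c f8  ┃
              ┃00000040  55 55 55 55 55 7d 7d d7  ┃
              ┃00000050  b2 29 a8 51 bc 0b ad ad  ┃
              ┃00000060  4c 4c b9 92 11 34 50 50  ┃
              ┗━━━━━━━━━━━━━━━━━━━━━━━━━━━━━━━━━━━┛
                 ┃  Address:    [             ]┃   
                 ┃  Language:   ( ) English  ( ┃   
                 ┃                             ┃   
                 ┃                             ┃   
                 ┃                             ┃   


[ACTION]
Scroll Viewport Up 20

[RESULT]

                                                   
                                                   
                                                   
                                                   
                                                   
              ┏━━━━━━━━━━━━━━━━━━━━━━━━━━━━━━━━━━━┓
              ┃ HexEditor                         ┃
              ┠───────────────────────────────────┨
              ┃00000000  E7 8e 87 e1 97 e4 f4 bf  ┃
              ┃00000010  0c 6a 01 15 48 8d 40 fc  ┃
              ┃00000020  10 15 b7 24 82 b4 7a 5c  ┃
              ┃00000030  00 73 73 73 73 73 9c f8  ┃
              ┃00000040  55 55 55 55 55 7d 7d d7  ┃
              ┃00000050  b2 29 a8 51 bc 0b ad ad  ┃
              ┃00000060  4c 4c b9 92 11 34 50 50  ┃
              ┗━━━━━━━━━━━━━━━━━━━━━━━━━━━━━━━━━━━┛
                 ┃  Address:    [             ]┃   
                 ┃  Language:   ( ) English  ( ┃   
                 ┃                             ┃   
                 ┃                             ┃   


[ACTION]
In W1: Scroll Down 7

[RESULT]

                                                   
                                                   
                                                   
                                                   
                                                   
              ┏━━━━━━━━━━━━━━━━━━━━━━━━━━━━━━━━━━━┓
              ┃ HexEditor                         ┃
              ┠───────────────────────────────────┨
              ┃00000070  ed bd c9 81 00 74 50 dd  ┃
              ┃                                   ┃
              ┃                                   ┃
              ┃                                   ┃
              ┃                                   ┃
              ┃                                   ┃
              ┃                                   ┃
              ┗━━━━━━━━━━━━━━━━━━━━━━━━━━━━━━━━━━━┛
                 ┃  Address:    [             ]┃   
                 ┃  Language:   ( ) English  ( ┃   
                 ┃                             ┃   
                 ┃                             ┃   


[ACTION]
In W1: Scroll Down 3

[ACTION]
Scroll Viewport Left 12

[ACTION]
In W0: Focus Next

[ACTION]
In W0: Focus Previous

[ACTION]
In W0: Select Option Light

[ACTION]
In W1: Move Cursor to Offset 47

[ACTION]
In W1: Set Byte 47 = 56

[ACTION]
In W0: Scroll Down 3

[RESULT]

                                                   
                                                   
                                                   
                                                   
                                                   
              ┏━━━━━━━━━━━━━━━━━━━━━━━━━━━━━━━━━━━┓
              ┃ HexEditor                         ┃
              ┠───────────────────────────────────┨
              ┃00000070  ed bd c9 81 00 74 50 dd  ┃
              ┃                                   ┃
              ┃                                   ┃
              ┃                                   ┃
              ┃                                   ┃
              ┃                                   ┃
              ┃                                   ┃
              ┗━━━━━━━━━━━━━━━━━━━━━━━━━━━━━━━━━━━┛
                 ┃                             ┃   
                 ┃                             ┃   
                 ┃                             ┃   
                 ┃                             ┃   


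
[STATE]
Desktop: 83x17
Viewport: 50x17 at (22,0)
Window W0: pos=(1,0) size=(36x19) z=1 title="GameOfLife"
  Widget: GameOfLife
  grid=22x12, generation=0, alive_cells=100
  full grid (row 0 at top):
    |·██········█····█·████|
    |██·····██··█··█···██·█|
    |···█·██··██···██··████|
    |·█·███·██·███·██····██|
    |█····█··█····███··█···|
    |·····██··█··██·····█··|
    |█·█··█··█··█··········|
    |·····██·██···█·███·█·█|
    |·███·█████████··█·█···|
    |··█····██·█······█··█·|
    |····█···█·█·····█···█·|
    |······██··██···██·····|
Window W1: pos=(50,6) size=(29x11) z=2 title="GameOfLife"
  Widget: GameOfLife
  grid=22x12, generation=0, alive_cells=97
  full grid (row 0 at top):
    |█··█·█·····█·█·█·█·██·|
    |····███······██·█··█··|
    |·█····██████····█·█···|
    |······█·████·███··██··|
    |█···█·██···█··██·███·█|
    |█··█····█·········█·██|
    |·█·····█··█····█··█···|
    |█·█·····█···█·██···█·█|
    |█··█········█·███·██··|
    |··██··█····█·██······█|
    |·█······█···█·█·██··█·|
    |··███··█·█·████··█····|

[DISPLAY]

━━━━━━━━━━━━━━┓                                   
              ┃                                   
──────────────┨                                   
              ┃                                   
██            ┃                                   
·█            ┃                                   
██            ┃             ┏━━━━━━━━━━━━━━━━━━━━━
██            ┃             ┃ GameOfLife          
··            ┃             ┠─────────────────────
··            ┃             ┃Gen: 0               
··            ┃             ┃······█·████·███··██·
·█            ┃             ┃█···█·██···█··██·███·
··            ┃             ┃█··█····█·········█·█
█·            ┃             ┃·█·····█··█····█··█··
█·            ┃             ┃█·█·····█···█·██···█·
··            ┃             ┃█··█········█·███·██·
              ┃             ┗━━━━━━━━━━━━━━━━━━━━━


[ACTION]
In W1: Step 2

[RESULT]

━━━━━━━━━━━━━━┓                                   
              ┃                                   
──────────────┨                                   
              ┃                                   
██            ┃                                   
·█            ┃                                   
██            ┃             ┏━━━━━━━━━━━━━━━━━━━━━
██            ┃             ┃ GameOfLife          
··            ┃             ┠─────────────────────
··            ┃             ┃Gen: 2               
··            ┃             ┃···········█·███·····
·█            ┃             ┃·····███····██···█···
··            ┃             ┃█·█··██·██··█·······█
█·            ┃             ┃··█····███····█··██··
█·            ┃             ┃█·██····█·███··███··█
··            ┃             ┃···█······███········
              ┃             ┗━━━━━━━━━━━━━━━━━━━━━


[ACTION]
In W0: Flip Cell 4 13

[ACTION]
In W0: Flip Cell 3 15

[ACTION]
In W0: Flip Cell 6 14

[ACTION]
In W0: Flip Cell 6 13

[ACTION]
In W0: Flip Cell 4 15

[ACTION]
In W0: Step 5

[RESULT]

━━━━━━━━━━━━━━┓                                   
              ┃                                   
──────────────┨                                   
              ┃                                   
··            ┃                                   
··            ┃                                   
█·            ┃             ┏━━━━━━━━━━━━━━━━━━━━━
·█            ┃             ┃ GameOfLife          
██            ┃             ┠─────────────────────
··            ┃             ┃Gen: 2               
··            ┃             ┃···········█·███·····
██            ┃             ┃·····███····██···█···
··            ┃             ┃█·█··██·██··█·······█
·█            ┃             ┃··█····███····█··██··
█·            ┃             ┃█·██····█·███··███··█
··            ┃             ┃···█······███········
              ┃             ┗━━━━━━━━━━━━━━━━━━━━━


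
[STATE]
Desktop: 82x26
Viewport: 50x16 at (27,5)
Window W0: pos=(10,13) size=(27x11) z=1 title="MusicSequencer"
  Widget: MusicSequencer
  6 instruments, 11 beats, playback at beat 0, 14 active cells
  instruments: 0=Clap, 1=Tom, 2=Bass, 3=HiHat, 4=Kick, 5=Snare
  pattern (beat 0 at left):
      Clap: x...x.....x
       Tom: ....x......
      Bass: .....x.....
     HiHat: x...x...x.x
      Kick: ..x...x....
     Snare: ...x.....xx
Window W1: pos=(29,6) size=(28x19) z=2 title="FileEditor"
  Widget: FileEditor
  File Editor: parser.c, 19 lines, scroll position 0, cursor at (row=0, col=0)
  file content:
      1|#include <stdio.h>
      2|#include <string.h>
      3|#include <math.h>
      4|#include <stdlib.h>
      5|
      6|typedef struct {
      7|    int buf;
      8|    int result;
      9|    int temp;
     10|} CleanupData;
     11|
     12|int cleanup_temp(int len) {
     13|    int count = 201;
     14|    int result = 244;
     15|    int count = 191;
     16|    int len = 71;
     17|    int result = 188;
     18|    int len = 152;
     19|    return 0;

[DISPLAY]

                                                  
  ┏━━━━━━━━━━━━━━━━━━━━━━━━━━┓                    
  ┃ FileEditor               ┃                    
  ┠──────────────────────────┨                    
  ┃█include <stdio.h>       ▲┃                    
  ┃#include <string.h>      █┃                    
  ┃#include <math.h>        ░┃                    
  ┃#include <stdlib.h>      ░┃                    
━━┃                         ░┃                    
  ┃typedef struct {         ░┃                    
──┃    int buf;             ░┃                    
0 ┃    int result;          ░┃                    
█ ┃    int temp;            ░┃                    
· ┃} CleanupData;           ░┃                    
· ┃                         ░┃                    
█ ┃int cleanup_temp(int len)░┃                    


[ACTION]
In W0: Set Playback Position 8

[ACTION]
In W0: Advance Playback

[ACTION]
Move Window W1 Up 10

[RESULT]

  ┃#include <math.h>        ░┃                    
  ┃#include <stdlib.h>      ░┃                    
  ┃                         ░┃                    
  ┃typedef struct {         ░┃                    
  ┃    int buf;             ░┃                    
  ┃    int result;          ░┃                    
  ┃    int temp;            ░┃                    
  ┃} CleanupData;           ░┃                    
━━┃                         ░┃                    
  ┃int cleanup_temp(int len)░┃                    
──┃    int count = 201;     ░┃                    
0 ┃    int result = 244;    ░┃                    
█ ┃    int count = 191;     ▼┃                    
· ┗━━━━━━━━━━━━━━━━━━━━━━━━━━┛                    
·        ┃                                        
█        ┃                                        


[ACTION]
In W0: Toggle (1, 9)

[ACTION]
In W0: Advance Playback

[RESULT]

  ┃#include <math.h>        ░┃                    
  ┃#include <stdlib.h>      ░┃                    
  ┃                         ░┃                    
  ┃typedef struct {         ░┃                    
  ┃    int buf;             ░┃                    
  ┃    int result;          ░┃                    
  ┃    int temp;            ░┃                    
  ┃} CleanupData;           ░┃                    
━━┃                         ░┃                    
  ┃int cleanup_temp(int len)░┃                    
──┃    int count = 201;     ░┃                    
▼ ┃    int result = 244;    ░┃                    
█ ┃    int count = 191;     ▼┃                    
· ┗━━━━━━━━━━━━━━━━━━━━━━━━━━┛                    
·        ┃                                        
█        ┃                                        


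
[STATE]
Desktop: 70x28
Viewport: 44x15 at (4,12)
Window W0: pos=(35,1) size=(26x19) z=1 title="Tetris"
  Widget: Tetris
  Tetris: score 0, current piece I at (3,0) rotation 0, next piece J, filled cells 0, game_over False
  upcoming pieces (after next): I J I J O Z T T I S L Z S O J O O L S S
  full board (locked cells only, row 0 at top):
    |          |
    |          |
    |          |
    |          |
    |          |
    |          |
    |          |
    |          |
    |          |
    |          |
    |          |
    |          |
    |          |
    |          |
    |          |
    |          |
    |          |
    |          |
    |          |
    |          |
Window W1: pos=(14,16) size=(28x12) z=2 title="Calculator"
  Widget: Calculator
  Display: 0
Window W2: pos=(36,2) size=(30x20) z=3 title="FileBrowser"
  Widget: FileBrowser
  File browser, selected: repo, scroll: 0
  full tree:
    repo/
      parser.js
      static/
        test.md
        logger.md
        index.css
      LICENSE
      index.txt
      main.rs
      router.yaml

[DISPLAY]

                               ┃┃           
                               ┃┃           
                               ┃┃           
                               ┃┃           
          ┏━━━━━━━━━━━━━━━━━━━━━┃           
          ┃ Calculator          ┃           
          ┠─────────────────────┃           
          ┃                     ┃           
          ┃┌───┬───┬───┬───┐    ┃           
          ┃│ 7 │ 8 │ 9 │ ÷ │    ┗━━━━━━━━━━━
          ┃├───┼───┼───┼───┤         ┃      
          ┃│ 4 │ 5 │ 6 │ × │         ┃      
          ┃├───┼───┼───┼───┤         ┃      
          ┃│ 1 │ 2 │ 3 │ - │         ┃      
          ┃└───┴───┴───┴───┘         ┃      


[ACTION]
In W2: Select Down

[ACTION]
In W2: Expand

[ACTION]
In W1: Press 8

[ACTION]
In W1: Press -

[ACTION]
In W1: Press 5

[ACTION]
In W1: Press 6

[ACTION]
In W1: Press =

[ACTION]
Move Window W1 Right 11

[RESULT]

                               ┃┃           
                               ┃┃           
                               ┃┃           
                               ┃┃           
                     ┏━━━━━━━━━━┃           
                     ┃ Calculato┃           
                     ┠──────────┃           
                     ┃          ┃           
                     ┃┌───┬───┬─┃           
                     ┃│ 7 │ 8 │ ┗━━━━━━━━━━━
                     ┃├───┼───┼───┼───┤     
                     ┃│ 4 │ 5 │ 6 │ × │     
                     ┃├───┼───┼───┼───┤     
                     ┃│ 1 │ 2 │ 3 │ - │     
                     ┃└───┴───┴───┴───┘     


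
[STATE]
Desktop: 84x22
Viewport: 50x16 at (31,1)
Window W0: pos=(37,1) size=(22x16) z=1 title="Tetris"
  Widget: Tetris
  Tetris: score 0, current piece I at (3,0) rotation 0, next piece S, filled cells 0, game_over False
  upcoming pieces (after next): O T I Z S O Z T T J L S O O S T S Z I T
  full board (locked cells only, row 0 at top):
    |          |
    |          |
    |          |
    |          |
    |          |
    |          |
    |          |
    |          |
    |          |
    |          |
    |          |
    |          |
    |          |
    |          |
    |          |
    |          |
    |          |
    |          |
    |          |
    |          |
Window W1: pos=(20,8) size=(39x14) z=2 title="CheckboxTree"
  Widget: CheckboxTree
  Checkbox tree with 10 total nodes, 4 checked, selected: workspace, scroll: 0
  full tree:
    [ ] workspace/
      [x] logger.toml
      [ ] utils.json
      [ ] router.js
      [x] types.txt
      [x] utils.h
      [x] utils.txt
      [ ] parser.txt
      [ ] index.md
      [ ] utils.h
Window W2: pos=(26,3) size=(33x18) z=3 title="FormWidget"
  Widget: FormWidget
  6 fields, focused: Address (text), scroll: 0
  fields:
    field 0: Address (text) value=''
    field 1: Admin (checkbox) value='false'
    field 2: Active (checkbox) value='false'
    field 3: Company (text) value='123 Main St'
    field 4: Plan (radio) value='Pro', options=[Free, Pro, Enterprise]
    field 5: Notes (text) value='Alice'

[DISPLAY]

      ┏━━━━━━━━━━━━━━━━━━━━┓                      
      ┃ Tetris             ┃                      
━━━━━━━━━━━━━━━━━━━━━━━━━━━┓                      
mWidget                    ┃                      
───────────────────────────┨                      
dress:    [               ]┃                      
min:      [ ]              ┃                      
tive:     [ ]              ┃                      
mpany:    [123 Main St    ]┃                      
an:       ( ) Free  (●) Pro┃                      
tes:      [Alice          ]┃                      
                           ┃                      
                           ┃                      
                           ┃                      
                           ┃                      
                           ┃                      


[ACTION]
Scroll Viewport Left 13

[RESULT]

                   ┏━━━━━━━━━━━━━━━━━━━━┓         
                   ┃ Tetris             ┃         
        ┏━━━━━━━━━━━━━━━━━━━━━━━━━━━━━━━┓         
        ┃ FormWidget                    ┃         
        ┠───────────────────────────────┨         
        ┃> Address:    [               ]┃         
        ┃  Admin:      [ ]              ┃         
  ┏━━━━━┃  Active:     [ ]              ┃         
  ┃ Chec┃  Company:    [123 Main St    ]┃         
  ┠─────┃  Plan:       ( ) Free  (●) Pro┃         
  ┃>[-] ┃  Notes:      [Alice          ]┃         
  ┃   [x┃                               ┃         
  ┃   [ ┃                               ┃         
  ┃   [ ┃                               ┃         
  ┃   [x┃                               ┃         
  ┃   [x┃                               ┃         


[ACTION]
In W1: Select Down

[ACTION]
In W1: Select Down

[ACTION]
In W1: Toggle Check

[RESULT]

                   ┏━━━━━━━━━━━━━━━━━━━━┓         
                   ┃ Tetris             ┃         
        ┏━━━━━━━━━━━━━━━━━━━━━━━━━━━━━━━┓         
        ┃ FormWidget                    ┃         
        ┠───────────────────────────────┨         
        ┃> Address:    [               ]┃         
        ┃  Admin:      [ ]              ┃         
  ┏━━━━━┃  Active:     [ ]              ┃         
  ┃ Chec┃  Company:    [123 Main St    ]┃         
  ┠─────┃  Plan:       ( ) Free  (●) Pro┃         
  ┃ [-] ┃  Notes:      [Alice          ]┃         
  ┃   [x┃                               ┃         
  ┃>  [x┃                               ┃         
  ┃   [ ┃                               ┃         
  ┃   [x┃                               ┃         
  ┃   [x┃                               ┃         


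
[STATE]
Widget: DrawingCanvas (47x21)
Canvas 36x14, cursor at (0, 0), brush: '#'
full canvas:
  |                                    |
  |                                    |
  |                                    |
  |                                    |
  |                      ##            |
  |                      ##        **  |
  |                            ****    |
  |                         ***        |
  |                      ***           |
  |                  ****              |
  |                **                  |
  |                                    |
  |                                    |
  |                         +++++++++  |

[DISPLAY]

+                                              
                                               
                                               
                                               
                      ##                       
                      ##        **             
                            ****               
                         ***                   
                      ***                      
                  ****                         
                **                             
                                               
                                               
                         +++++++++             
                                               
                                               
                                               
                                               
                                               
                                               
                                               


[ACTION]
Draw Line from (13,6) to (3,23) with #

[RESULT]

+                                              
                                               
                                               
                       #                       
                     ###                       
                   ## ##        **             
                  #         ****               
                ##       ***                   
              ##      ***                      
            ##    ****                         
           #    **                             
         ##                                    
       ##                                      
      #                  +++++++++             
                                               
                                               
                                               
                                               
                                               
                                               
                                               


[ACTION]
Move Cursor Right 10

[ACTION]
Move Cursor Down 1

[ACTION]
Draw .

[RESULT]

                                               
          .                                    
                                               
                       #                       
                     ###                       
                   ## ##        **             
                  #         ****               
                ##       ***                   
              ##      ***                      
            ##    ****                         
           #    **                             
         ##                                    
       ##                                      
      #                  +++++++++             
                                               
                                               
                                               
                                               
                                               
                                               
                                               


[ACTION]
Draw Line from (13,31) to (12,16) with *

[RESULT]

                                               
          .                                    
                                               
                       #                       
                     ###                       
                   ## ##        **             
                  #         ****               
                ##       ***                   
              ##      ***                      
            ##    ****                         
           #    **                             
         ##                                    
       ##       ********                       
      #                 ********++             
                                               
                                               
                                               
                                               
                                               
                                               
                                               


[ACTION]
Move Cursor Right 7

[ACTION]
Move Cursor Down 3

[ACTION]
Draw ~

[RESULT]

                                               
          .                                    
                                               
                       #                       
                 ~   ###                       
                   ## ##        **             
                  #         ****               
                ##       ***                   
              ##      ***                      
            ##    ****                         
           #    **                             
         ##                                    
       ##       ********                       
      #                 ********++             
                                               
                                               
                                               
                                               
                                               
                                               
                                               
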